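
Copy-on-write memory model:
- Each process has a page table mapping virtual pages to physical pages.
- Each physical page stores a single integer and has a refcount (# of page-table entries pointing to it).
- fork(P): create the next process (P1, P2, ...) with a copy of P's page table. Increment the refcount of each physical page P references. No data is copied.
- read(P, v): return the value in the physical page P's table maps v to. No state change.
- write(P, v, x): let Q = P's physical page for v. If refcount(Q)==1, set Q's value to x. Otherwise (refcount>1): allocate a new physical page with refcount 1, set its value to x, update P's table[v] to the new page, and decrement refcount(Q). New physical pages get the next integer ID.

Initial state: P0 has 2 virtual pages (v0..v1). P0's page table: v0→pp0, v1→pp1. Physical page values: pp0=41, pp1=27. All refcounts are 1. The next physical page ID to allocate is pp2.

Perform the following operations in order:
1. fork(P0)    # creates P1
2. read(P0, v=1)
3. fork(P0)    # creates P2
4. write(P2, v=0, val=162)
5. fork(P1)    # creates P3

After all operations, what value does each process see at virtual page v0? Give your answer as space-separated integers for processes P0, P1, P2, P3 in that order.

Op 1: fork(P0) -> P1. 2 ppages; refcounts: pp0:2 pp1:2
Op 2: read(P0, v1) -> 27. No state change.
Op 3: fork(P0) -> P2. 2 ppages; refcounts: pp0:3 pp1:3
Op 4: write(P2, v0, 162). refcount(pp0)=3>1 -> COPY to pp2. 3 ppages; refcounts: pp0:2 pp1:3 pp2:1
Op 5: fork(P1) -> P3. 3 ppages; refcounts: pp0:3 pp1:4 pp2:1
P0: v0 -> pp0 = 41
P1: v0 -> pp0 = 41
P2: v0 -> pp2 = 162
P3: v0 -> pp0 = 41

Answer: 41 41 162 41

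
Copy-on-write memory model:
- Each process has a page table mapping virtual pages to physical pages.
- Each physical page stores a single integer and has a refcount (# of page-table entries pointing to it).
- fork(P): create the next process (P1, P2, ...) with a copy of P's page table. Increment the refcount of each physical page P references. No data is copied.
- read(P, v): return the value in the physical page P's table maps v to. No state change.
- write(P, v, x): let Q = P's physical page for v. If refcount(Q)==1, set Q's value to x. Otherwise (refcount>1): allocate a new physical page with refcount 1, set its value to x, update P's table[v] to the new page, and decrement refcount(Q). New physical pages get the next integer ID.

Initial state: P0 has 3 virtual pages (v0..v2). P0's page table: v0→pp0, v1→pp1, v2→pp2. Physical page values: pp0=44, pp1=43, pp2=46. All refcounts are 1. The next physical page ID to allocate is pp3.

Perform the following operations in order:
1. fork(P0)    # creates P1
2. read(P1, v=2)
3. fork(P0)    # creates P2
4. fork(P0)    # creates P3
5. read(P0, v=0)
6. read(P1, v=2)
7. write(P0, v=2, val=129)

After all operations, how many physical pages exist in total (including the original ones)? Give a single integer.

Op 1: fork(P0) -> P1. 3 ppages; refcounts: pp0:2 pp1:2 pp2:2
Op 2: read(P1, v2) -> 46. No state change.
Op 3: fork(P0) -> P2. 3 ppages; refcounts: pp0:3 pp1:3 pp2:3
Op 4: fork(P0) -> P3. 3 ppages; refcounts: pp0:4 pp1:4 pp2:4
Op 5: read(P0, v0) -> 44. No state change.
Op 6: read(P1, v2) -> 46. No state change.
Op 7: write(P0, v2, 129). refcount(pp2)=4>1 -> COPY to pp3. 4 ppages; refcounts: pp0:4 pp1:4 pp2:3 pp3:1

Answer: 4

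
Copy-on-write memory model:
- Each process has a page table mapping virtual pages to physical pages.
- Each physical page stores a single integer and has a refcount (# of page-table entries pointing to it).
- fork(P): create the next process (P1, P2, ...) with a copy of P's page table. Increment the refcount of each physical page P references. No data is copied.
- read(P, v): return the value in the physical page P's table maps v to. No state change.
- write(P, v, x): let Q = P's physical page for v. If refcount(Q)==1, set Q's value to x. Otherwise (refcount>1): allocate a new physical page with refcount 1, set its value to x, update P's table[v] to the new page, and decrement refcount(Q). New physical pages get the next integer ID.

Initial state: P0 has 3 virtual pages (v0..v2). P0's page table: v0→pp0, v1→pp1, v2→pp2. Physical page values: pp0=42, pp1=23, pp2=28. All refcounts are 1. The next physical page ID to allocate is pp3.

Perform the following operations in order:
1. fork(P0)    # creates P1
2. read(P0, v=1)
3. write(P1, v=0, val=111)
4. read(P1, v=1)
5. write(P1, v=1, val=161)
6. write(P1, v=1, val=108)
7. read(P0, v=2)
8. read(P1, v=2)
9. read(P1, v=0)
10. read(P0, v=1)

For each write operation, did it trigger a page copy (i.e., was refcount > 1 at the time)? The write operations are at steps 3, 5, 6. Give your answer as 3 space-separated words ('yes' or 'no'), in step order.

Op 1: fork(P0) -> P1. 3 ppages; refcounts: pp0:2 pp1:2 pp2:2
Op 2: read(P0, v1) -> 23. No state change.
Op 3: write(P1, v0, 111). refcount(pp0)=2>1 -> COPY to pp3. 4 ppages; refcounts: pp0:1 pp1:2 pp2:2 pp3:1
Op 4: read(P1, v1) -> 23. No state change.
Op 5: write(P1, v1, 161). refcount(pp1)=2>1 -> COPY to pp4. 5 ppages; refcounts: pp0:1 pp1:1 pp2:2 pp3:1 pp4:1
Op 6: write(P1, v1, 108). refcount(pp4)=1 -> write in place. 5 ppages; refcounts: pp0:1 pp1:1 pp2:2 pp3:1 pp4:1
Op 7: read(P0, v2) -> 28. No state change.
Op 8: read(P1, v2) -> 28. No state change.
Op 9: read(P1, v0) -> 111. No state change.
Op 10: read(P0, v1) -> 23. No state change.

yes yes no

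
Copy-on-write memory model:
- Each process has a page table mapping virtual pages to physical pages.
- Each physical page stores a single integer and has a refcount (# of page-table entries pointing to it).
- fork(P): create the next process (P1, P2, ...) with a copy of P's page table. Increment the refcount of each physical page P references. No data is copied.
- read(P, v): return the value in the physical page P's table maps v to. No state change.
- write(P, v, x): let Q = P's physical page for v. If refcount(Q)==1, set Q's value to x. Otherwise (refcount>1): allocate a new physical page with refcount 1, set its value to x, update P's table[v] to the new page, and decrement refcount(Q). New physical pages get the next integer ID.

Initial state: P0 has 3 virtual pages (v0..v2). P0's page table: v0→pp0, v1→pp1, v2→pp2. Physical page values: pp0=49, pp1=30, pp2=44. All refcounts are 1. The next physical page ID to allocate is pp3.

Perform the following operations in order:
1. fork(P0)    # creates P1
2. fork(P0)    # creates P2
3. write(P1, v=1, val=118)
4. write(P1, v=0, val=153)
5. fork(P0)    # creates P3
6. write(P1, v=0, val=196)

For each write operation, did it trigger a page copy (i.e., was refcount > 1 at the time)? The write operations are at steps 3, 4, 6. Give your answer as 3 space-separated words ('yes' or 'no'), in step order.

Op 1: fork(P0) -> P1. 3 ppages; refcounts: pp0:2 pp1:2 pp2:2
Op 2: fork(P0) -> P2. 3 ppages; refcounts: pp0:3 pp1:3 pp2:3
Op 3: write(P1, v1, 118). refcount(pp1)=3>1 -> COPY to pp3. 4 ppages; refcounts: pp0:3 pp1:2 pp2:3 pp3:1
Op 4: write(P1, v0, 153). refcount(pp0)=3>1 -> COPY to pp4. 5 ppages; refcounts: pp0:2 pp1:2 pp2:3 pp3:1 pp4:1
Op 5: fork(P0) -> P3. 5 ppages; refcounts: pp0:3 pp1:3 pp2:4 pp3:1 pp4:1
Op 6: write(P1, v0, 196). refcount(pp4)=1 -> write in place. 5 ppages; refcounts: pp0:3 pp1:3 pp2:4 pp3:1 pp4:1

yes yes no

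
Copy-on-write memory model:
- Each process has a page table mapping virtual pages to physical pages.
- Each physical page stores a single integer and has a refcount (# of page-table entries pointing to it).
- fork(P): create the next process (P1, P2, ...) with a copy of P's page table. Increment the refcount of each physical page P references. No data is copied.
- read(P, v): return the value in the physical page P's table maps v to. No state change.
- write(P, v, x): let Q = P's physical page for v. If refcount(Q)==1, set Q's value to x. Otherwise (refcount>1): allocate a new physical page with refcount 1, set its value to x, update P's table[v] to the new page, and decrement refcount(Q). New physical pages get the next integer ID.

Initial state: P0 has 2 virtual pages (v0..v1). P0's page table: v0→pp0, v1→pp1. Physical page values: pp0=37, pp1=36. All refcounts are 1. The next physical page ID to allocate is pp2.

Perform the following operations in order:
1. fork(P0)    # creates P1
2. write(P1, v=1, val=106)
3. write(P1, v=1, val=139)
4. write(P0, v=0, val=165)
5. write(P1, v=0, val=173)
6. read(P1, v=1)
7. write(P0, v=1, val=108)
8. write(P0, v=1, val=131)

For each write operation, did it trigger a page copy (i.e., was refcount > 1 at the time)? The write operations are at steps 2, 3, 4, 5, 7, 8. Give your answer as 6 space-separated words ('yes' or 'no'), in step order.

Op 1: fork(P0) -> P1. 2 ppages; refcounts: pp0:2 pp1:2
Op 2: write(P1, v1, 106). refcount(pp1)=2>1 -> COPY to pp2. 3 ppages; refcounts: pp0:2 pp1:1 pp2:1
Op 3: write(P1, v1, 139). refcount(pp2)=1 -> write in place. 3 ppages; refcounts: pp0:2 pp1:1 pp2:1
Op 4: write(P0, v0, 165). refcount(pp0)=2>1 -> COPY to pp3. 4 ppages; refcounts: pp0:1 pp1:1 pp2:1 pp3:1
Op 5: write(P1, v0, 173). refcount(pp0)=1 -> write in place. 4 ppages; refcounts: pp0:1 pp1:1 pp2:1 pp3:1
Op 6: read(P1, v1) -> 139. No state change.
Op 7: write(P0, v1, 108). refcount(pp1)=1 -> write in place. 4 ppages; refcounts: pp0:1 pp1:1 pp2:1 pp3:1
Op 8: write(P0, v1, 131). refcount(pp1)=1 -> write in place. 4 ppages; refcounts: pp0:1 pp1:1 pp2:1 pp3:1

yes no yes no no no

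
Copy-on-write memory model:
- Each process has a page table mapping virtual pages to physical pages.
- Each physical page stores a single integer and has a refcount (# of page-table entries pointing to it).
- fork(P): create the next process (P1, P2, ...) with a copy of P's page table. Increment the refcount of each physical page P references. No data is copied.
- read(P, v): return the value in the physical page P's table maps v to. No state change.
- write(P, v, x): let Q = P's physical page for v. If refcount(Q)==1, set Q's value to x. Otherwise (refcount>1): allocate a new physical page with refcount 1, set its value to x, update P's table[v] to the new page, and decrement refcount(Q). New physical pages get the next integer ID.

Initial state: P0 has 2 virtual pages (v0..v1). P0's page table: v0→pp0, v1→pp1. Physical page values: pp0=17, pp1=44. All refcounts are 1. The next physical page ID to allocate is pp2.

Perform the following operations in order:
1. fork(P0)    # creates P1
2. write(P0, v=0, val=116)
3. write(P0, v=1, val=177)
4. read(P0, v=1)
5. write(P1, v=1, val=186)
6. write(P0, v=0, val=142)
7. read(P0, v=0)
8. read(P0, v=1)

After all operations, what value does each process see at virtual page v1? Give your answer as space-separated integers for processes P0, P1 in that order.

Op 1: fork(P0) -> P1. 2 ppages; refcounts: pp0:2 pp1:2
Op 2: write(P0, v0, 116). refcount(pp0)=2>1 -> COPY to pp2. 3 ppages; refcounts: pp0:1 pp1:2 pp2:1
Op 3: write(P0, v1, 177). refcount(pp1)=2>1 -> COPY to pp3. 4 ppages; refcounts: pp0:1 pp1:1 pp2:1 pp3:1
Op 4: read(P0, v1) -> 177. No state change.
Op 5: write(P1, v1, 186). refcount(pp1)=1 -> write in place. 4 ppages; refcounts: pp0:1 pp1:1 pp2:1 pp3:1
Op 6: write(P0, v0, 142). refcount(pp2)=1 -> write in place. 4 ppages; refcounts: pp0:1 pp1:1 pp2:1 pp3:1
Op 7: read(P0, v0) -> 142. No state change.
Op 8: read(P0, v1) -> 177. No state change.
P0: v1 -> pp3 = 177
P1: v1 -> pp1 = 186

Answer: 177 186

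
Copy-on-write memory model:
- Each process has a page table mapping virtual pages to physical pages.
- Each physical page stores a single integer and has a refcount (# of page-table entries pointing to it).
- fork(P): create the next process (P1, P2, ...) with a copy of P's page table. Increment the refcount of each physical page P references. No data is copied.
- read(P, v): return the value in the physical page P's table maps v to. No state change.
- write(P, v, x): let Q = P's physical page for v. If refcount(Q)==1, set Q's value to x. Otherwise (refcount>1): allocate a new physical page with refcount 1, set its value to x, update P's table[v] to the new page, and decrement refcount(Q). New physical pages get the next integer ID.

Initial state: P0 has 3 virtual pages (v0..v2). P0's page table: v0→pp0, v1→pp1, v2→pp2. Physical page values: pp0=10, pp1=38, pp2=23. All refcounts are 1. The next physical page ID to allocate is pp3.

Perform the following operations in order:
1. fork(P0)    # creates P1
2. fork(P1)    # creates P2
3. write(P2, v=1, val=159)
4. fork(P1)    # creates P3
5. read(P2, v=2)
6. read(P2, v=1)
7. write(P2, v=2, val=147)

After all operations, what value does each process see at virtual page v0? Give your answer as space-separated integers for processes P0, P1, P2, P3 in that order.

Op 1: fork(P0) -> P1. 3 ppages; refcounts: pp0:2 pp1:2 pp2:2
Op 2: fork(P1) -> P2. 3 ppages; refcounts: pp0:3 pp1:3 pp2:3
Op 3: write(P2, v1, 159). refcount(pp1)=3>1 -> COPY to pp3. 4 ppages; refcounts: pp0:3 pp1:2 pp2:3 pp3:1
Op 4: fork(P1) -> P3. 4 ppages; refcounts: pp0:4 pp1:3 pp2:4 pp3:1
Op 5: read(P2, v2) -> 23. No state change.
Op 6: read(P2, v1) -> 159. No state change.
Op 7: write(P2, v2, 147). refcount(pp2)=4>1 -> COPY to pp4. 5 ppages; refcounts: pp0:4 pp1:3 pp2:3 pp3:1 pp4:1
P0: v0 -> pp0 = 10
P1: v0 -> pp0 = 10
P2: v0 -> pp0 = 10
P3: v0 -> pp0 = 10

Answer: 10 10 10 10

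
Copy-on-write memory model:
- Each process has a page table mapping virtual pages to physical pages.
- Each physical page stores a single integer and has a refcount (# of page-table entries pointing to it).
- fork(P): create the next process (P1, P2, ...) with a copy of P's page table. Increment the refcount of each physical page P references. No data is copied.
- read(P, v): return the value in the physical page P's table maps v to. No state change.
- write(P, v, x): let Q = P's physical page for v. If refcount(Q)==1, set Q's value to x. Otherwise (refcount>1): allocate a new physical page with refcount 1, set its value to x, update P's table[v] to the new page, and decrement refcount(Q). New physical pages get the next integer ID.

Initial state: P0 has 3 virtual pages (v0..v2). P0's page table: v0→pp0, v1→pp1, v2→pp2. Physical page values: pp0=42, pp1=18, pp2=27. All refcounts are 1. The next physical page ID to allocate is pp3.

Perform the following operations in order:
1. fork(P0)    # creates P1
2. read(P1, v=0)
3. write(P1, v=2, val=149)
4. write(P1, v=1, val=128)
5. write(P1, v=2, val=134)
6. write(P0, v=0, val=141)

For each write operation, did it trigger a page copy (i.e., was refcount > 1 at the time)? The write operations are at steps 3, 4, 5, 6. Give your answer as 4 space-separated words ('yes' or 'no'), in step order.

Op 1: fork(P0) -> P1. 3 ppages; refcounts: pp0:2 pp1:2 pp2:2
Op 2: read(P1, v0) -> 42. No state change.
Op 3: write(P1, v2, 149). refcount(pp2)=2>1 -> COPY to pp3. 4 ppages; refcounts: pp0:2 pp1:2 pp2:1 pp3:1
Op 4: write(P1, v1, 128). refcount(pp1)=2>1 -> COPY to pp4. 5 ppages; refcounts: pp0:2 pp1:1 pp2:1 pp3:1 pp4:1
Op 5: write(P1, v2, 134). refcount(pp3)=1 -> write in place. 5 ppages; refcounts: pp0:2 pp1:1 pp2:1 pp3:1 pp4:1
Op 6: write(P0, v0, 141). refcount(pp0)=2>1 -> COPY to pp5. 6 ppages; refcounts: pp0:1 pp1:1 pp2:1 pp3:1 pp4:1 pp5:1

yes yes no yes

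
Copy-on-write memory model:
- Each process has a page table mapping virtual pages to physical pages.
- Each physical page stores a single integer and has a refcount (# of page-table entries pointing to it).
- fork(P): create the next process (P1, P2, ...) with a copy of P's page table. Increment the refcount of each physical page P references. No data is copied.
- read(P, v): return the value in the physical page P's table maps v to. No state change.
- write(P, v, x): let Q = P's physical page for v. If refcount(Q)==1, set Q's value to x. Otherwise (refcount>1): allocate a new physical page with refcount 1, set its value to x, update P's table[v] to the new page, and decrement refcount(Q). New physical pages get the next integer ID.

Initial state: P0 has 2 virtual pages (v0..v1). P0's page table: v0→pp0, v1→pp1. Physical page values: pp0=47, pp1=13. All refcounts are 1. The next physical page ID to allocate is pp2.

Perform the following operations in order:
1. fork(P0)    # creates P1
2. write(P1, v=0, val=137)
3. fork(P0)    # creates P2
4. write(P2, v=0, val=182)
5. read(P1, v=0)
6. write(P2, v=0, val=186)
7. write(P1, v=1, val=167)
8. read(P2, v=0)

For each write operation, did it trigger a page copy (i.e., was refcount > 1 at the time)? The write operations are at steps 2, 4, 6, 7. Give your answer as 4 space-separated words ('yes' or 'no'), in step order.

Op 1: fork(P0) -> P1. 2 ppages; refcounts: pp0:2 pp1:2
Op 2: write(P1, v0, 137). refcount(pp0)=2>1 -> COPY to pp2. 3 ppages; refcounts: pp0:1 pp1:2 pp2:1
Op 3: fork(P0) -> P2. 3 ppages; refcounts: pp0:2 pp1:3 pp2:1
Op 4: write(P2, v0, 182). refcount(pp0)=2>1 -> COPY to pp3. 4 ppages; refcounts: pp0:1 pp1:3 pp2:1 pp3:1
Op 5: read(P1, v0) -> 137. No state change.
Op 6: write(P2, v0, 186). refcount(pp3)=1 -> write in place. 4 ppages; refcounts: pp0:1 pp1:3 pp2:1 pp3:1
Op 7: write(P1, v1, 167). refcount(pp1)=3>1 -> COPY to pp4. 5 ppages; refcounts: pp0:1 pp1:2 pp2:1 pp3:1 pp4:1
Op 8: read(P2, v0) -> 186. No state change.

yes yes no yes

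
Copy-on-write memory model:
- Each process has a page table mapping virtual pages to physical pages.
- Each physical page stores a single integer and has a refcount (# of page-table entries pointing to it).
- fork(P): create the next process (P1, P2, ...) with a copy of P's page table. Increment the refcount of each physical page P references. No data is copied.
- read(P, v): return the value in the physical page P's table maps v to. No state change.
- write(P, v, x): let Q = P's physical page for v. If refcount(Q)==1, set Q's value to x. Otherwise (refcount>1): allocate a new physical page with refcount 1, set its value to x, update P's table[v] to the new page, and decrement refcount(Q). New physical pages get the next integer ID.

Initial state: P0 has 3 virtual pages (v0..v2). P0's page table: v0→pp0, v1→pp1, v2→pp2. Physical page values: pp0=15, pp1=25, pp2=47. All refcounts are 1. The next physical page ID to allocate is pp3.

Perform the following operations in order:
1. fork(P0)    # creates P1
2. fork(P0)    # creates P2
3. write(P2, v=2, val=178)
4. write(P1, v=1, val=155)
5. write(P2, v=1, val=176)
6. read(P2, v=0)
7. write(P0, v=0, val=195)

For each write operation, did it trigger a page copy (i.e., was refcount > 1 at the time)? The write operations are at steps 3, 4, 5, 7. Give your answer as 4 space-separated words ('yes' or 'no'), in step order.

Op 1: fork(P0) -> P1. 3 ppages; refcounts: pp0:2 pp1:2 pp2:2
Op 2: fork(P0) -> P2. 3 ppages; refcounts: pp0:3 pp1:3 pp2:3
Op 3: write(P2, v2, 178). refcount(pp2)=3>1 -> COPY to pp3. 4 ppages; refcounts: pp0:3 pp1:3 pp2:2 pp3:1
Op 4: write(P1, v1, 155). refcount(pp1)=3>1 -> COPY to pp4. 5 ppages; refcounts: pp0:3 pp1:2 pp2:2 pp3:1 pp4:1
Op 5: write(P2, v1, 176). refcount(pp1)=2>1 -> COPY to pp5. 6 ppages; refcounts: pp0:3 pp1:1 pp2:2 pp3:1 pp4:1 pp5:1
Op 6: read(P2, v0) -> 15. No state change.
Op 7: write(P0, v0, 195). refcount(pp0)=3>1 -> COPY to pp6. 7 ppages; refcounts: pp0:2 pp1:1 pp2:2 pp3:1 pp4:1 pp5:1 pp6:1

yes yes yes yes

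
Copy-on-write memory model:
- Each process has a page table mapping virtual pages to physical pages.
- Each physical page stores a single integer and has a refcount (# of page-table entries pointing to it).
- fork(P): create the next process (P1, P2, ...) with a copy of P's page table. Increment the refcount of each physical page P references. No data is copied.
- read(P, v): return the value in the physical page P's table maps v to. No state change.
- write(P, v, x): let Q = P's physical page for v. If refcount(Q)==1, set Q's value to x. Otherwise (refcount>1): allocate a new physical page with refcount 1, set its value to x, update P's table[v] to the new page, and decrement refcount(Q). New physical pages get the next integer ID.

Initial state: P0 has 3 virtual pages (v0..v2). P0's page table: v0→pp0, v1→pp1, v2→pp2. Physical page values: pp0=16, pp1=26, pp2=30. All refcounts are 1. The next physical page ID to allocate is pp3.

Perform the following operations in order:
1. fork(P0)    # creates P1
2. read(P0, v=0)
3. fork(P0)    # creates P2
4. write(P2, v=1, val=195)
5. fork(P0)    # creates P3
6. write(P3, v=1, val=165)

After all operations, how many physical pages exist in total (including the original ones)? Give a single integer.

Op 1: fork(P0) -> P1. 3 ppages; refcounts: pp0:2 pp1:2 pp2:2
Op 2: read(P0, v0) -> 16. No state change.
Op 3: fork(P0) -> P2. 3 ppages; refcounts: pp0:3 pp1:3 pp2:3
Op 4: write(P2, v1, 195). refcount(pp1)=3>1 -> COPY to pp3. 4 ppages; refcounts: pp0:3 pp1:2 pp2:3 pp3:1
Op 5: fork(P0) -> P3. 4 ppages; refcounts: pp0:4 pp1:3 pp2:4 pp3:1
Op 6: write(P3, v1, 165). refcount(pp1)=3>1 -> COPY to pp4. 5 ppages; refcounts: pp0:4 pp1:2 pp2:4 pp3:1 pp4:1

Answer: 5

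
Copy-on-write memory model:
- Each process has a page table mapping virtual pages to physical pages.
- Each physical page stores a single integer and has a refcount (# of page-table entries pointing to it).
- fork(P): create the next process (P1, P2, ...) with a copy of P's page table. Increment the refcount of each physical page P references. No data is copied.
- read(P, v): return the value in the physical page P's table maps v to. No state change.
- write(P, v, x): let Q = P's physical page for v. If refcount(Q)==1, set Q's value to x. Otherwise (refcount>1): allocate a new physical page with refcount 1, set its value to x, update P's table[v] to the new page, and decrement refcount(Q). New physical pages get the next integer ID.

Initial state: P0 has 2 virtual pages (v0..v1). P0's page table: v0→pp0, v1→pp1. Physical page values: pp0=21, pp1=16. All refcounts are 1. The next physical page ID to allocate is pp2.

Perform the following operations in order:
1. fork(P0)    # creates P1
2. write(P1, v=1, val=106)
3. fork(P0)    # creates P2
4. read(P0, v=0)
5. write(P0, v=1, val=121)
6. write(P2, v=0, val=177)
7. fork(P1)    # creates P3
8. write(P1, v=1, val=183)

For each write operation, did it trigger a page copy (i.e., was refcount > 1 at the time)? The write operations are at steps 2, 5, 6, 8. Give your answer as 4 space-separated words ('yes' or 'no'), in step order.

Op 1: fork(P0) -> P1. 2 ppages; refcounts: pp0:2 pp1:2
Op 2: write(P1, v1, 106). refcount(pp1)=2>1 -> COPY to pp2. 3 ppages; refcounts: pp0:2 pp1:1 pp2:1
Op 3: fork(P0) -> P2. 3 ppages; refcounts: pp0:3 pp1:2 pp2:1
Op 4: read(P0, v0) -> 21. No state change.
Op 5: write(P0, v1, 121). refcount(pp1)=2>1 -> COPY to pp3. 4 ppages; refcounts: pp0:3 pp1:1 pp2:1 pp3:1
Op 6: write(P2, v0, 177). refcount(pp0)=3>1 -> COPY to pp4. 5 ppages; refcounts: pp0:2 pp1:1 pp2:1 pp3:1 pp4:1
Op 7: fork(P1) -> P3. 5 ppages; refcounts: pp0:3 pp1:1 pp2:2 pp3:1 pp4:1
Op 8: write(P1, v1, 183). refcount(pp2)=2>1 -> COPY to pp5. 6 ppages; refcounts: pp0:3 pp1:1 pp2:1 pp3:1 pp4:1 pp5:1

yes yes yes yes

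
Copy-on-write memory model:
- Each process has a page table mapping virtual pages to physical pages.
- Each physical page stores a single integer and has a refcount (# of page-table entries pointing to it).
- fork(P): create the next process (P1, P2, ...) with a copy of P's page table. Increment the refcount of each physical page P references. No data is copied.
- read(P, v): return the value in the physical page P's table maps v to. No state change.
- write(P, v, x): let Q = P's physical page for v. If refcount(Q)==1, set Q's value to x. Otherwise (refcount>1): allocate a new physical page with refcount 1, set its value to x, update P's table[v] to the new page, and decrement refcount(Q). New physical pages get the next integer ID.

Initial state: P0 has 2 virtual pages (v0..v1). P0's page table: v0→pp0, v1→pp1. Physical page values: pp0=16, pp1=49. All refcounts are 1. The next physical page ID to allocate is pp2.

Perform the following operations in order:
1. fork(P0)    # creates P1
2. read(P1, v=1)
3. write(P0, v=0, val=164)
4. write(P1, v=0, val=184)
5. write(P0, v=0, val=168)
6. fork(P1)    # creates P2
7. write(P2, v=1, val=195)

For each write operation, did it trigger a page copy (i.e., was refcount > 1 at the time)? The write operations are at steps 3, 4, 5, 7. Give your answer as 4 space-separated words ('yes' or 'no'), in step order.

Op 1: fork(P0) -> P1. 2 ppages; refcounts: pp0:2 pp1:2
Op 2: read(P1, v1) -> 49. No state change.
Op 3: write(P0, v0, 164). refcount(pp0)=2>1 -> COPY to pp2. 3 ppages; refcounts: pp0:1 pp1:2 pp2:1
Op 4: write(P1, v0, 184). refcount(pp0)=1 -> write in place. 3 ppages; refcounts: pp0:1 pp1:2 pp2:1
Op 5: write(P0, v0, 168). refcount(pp2)=1 -> write in place. 3 ppages; refcounts: pp0:1 pp1:2 pp2:1
Op 6: fork(P1) -> P2. 3 ppages; refcounts: pp0:2 pp1:3 pp2:1
Op 7: write(P2, v1, 195). refcount(pp1)=3>1 -> COPY to pp3. 4 ppages; refcounts: pp0:2 pp1:2 pp2:1 pp3:1

yes no no yes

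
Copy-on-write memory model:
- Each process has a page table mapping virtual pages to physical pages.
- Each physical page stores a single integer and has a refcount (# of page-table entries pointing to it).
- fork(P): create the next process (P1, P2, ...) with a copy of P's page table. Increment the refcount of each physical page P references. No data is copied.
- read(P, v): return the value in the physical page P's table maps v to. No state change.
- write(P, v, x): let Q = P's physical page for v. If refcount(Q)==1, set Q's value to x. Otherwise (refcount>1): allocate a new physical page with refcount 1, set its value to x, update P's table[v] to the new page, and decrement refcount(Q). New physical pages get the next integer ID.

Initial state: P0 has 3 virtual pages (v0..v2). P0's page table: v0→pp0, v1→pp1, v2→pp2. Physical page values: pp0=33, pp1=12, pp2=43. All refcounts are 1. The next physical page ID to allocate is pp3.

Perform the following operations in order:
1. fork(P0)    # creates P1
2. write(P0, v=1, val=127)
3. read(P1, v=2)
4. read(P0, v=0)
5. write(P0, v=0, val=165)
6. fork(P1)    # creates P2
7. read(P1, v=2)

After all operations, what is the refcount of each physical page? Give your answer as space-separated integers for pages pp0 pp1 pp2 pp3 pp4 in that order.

Op 1: fork(P0) -> P1. 3 ppages; refcounts: pp0:2 pp1:2 pp2:2
Op 2: write(P0, v1, 127). refcount(pp1)=2>1 -> COPY to pp3. 4 ppages; refcounts: pp0:2 pp1:1 pp2:2 pp3:1
Op 3: read(P1, v2) -> 43. No state change.
Op 4: read(P0, v0) -> 33. No state change.
Op 5: write(P0, v0, 165). refcount(pp0)=2>1 -> COPY to pp4. 5 ppages; refcounts: pp0:1 pp1:1 pp2:2 pp3:1 pp4:1
Op 6: fork(P1) -> P2. 5 ppages; refcounts: pp0:2 pp1:2 pp2:3 pp3:1 pp4:1
Op 7: read(P1, v2) -> 43. No state change.

Answer: 2 2 3 1 1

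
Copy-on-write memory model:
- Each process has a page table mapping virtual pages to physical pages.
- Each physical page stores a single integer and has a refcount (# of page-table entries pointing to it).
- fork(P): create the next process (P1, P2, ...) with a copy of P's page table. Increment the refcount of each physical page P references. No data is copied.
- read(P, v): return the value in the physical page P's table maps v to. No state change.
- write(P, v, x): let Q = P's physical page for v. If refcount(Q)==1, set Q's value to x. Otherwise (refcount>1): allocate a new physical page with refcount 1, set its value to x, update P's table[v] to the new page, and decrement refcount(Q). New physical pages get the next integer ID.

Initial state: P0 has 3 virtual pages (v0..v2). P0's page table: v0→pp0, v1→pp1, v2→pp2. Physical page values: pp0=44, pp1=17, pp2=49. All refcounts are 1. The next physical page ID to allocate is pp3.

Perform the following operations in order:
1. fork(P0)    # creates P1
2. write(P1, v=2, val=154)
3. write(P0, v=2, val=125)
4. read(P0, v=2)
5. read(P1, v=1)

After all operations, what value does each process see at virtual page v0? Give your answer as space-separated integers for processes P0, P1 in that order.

Op 1: fork(P0) -> P1. 3 ppages; refcounts: pp0:2 pp1:2 pp2:2
Op 2: write(P1, v2, 154). refcount(pp2)=2>1 -> COPY to pp3. 4 ppages; refcounts: pp0:2 pp1:2 pp2:1 pp3:1
Op 3: write(P0, v2, 125). refcount(pp2)=1 -> write in place. 4 ppages; refcounts: pp0:2 pp1:2 pp2:1 pp3:1
Op 4: read(P0, v2) -> 125. No state change.
Op 5: read(P1, v1) -> 17. No state change.
P0: v0 -> pp0 = 44
P1: v0 -> pp0 = 44

Answer: 44 44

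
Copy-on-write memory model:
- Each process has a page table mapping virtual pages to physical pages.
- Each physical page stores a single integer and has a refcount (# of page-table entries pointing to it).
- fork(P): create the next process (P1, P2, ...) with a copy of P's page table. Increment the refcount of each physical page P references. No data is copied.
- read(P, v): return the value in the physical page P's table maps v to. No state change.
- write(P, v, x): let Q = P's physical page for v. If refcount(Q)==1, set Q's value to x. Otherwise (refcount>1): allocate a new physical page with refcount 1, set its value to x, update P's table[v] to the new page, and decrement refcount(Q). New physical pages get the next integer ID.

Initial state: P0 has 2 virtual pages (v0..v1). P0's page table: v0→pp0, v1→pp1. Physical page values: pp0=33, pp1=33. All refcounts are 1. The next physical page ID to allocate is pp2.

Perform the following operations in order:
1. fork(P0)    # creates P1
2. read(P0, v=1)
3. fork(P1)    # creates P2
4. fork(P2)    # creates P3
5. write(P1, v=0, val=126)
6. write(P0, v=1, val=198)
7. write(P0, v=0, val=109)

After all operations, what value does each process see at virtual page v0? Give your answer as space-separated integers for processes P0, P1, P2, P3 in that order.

Op 1: fork(P0) -> P1. 2 ppages; refcounts: pp0:2 pp1:2
Op 2: read(P0, v1) -> 33. No state change.
Op 3: fork(P1) -> P2. 2 ppages; refcounts: pp0:3 pp1:3
Op 4: fork(P2) -> P3. 2 ppages; refcounts: pp0:4 pp1:4
Op 5: write(P1, v0, 126). refcount(pp0)=4>1 -> COPY to pp2. 3 ppages; refcounts: pp0:3 pp1:4 pp2:1
Op 6: write(P0, v1, 198). refcount(pp1)=4>1 -> COPY to pp3. 4 ppages; refcounts: pp0:3 pp1:3 pp2:1 pp3:1
Op 7: write(P0, v0, 109). refcount(pp0)=3>1 -> COPY to pp4. 5 ppages; refcounts: pp0:2 pp1:3 pp2:1 pp3:1 pp4:1
P0: v0 -> pp4 = 109
P1: v0 -> pp2 = 126
P2: v0 -> pp0 = 33
P3: v0 -> pp0 = 33

Answer: 109 126 33 33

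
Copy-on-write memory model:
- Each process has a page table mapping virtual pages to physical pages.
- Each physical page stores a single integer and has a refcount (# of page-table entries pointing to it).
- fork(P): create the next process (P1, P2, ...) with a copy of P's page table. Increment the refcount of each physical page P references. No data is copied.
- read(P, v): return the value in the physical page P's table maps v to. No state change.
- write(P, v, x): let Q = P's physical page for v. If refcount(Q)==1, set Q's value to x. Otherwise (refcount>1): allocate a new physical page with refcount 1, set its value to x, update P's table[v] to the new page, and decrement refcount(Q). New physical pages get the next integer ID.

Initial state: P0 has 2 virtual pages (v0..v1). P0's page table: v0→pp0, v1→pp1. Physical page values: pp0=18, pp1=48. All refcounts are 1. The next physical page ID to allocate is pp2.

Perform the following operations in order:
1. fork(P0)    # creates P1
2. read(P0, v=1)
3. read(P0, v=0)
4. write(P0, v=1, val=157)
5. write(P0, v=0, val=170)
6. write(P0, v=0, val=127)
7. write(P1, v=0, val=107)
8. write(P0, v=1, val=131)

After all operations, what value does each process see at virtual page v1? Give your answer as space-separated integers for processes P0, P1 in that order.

Op 1: fork(P0) -> P1. 2 ppages; refcounts: pp0:2 pp1:2
Op 2: read(P0, v1) -> 48. No state change.
Op 3: read(P0, v0) -> 18. No state change.
Op 4: write(P0, v1, 157). refcount(pp1)=2>1 -> COPY to pp2. 3 ppages; refcounts: pp0:2 pp1:1 pp2:1
Op 5: write(P0, v0, 170). refcount(pp0)=2>1 -> COPY to pp3. 4 ppages; refcounts: pp0:1 pp1:1 pp2:1 pp3:1
Op 6: write(P0, v0, 127). refcount(pp3)=1 -> write in place. 4 ppages; refcounts: pp0:1 pp1:1 pp2:1 pp3:1
Op 7: write(P1, v0, 107). refcount(pp0)=1 -> write in place. 4 ppages; refcounts: pp0:1 pp1:1 pp2:1 pp3:1
Op 8: write(P0, v1, 131). refcount(pp2)=1 -> write in place. 4 ppages; refcounts: pp0:1 pp1:1 pp2:1 pp3:1
P0: v1 -> pp2 = 131
P1: v1 -> pp1 = 48

Answer: 131 48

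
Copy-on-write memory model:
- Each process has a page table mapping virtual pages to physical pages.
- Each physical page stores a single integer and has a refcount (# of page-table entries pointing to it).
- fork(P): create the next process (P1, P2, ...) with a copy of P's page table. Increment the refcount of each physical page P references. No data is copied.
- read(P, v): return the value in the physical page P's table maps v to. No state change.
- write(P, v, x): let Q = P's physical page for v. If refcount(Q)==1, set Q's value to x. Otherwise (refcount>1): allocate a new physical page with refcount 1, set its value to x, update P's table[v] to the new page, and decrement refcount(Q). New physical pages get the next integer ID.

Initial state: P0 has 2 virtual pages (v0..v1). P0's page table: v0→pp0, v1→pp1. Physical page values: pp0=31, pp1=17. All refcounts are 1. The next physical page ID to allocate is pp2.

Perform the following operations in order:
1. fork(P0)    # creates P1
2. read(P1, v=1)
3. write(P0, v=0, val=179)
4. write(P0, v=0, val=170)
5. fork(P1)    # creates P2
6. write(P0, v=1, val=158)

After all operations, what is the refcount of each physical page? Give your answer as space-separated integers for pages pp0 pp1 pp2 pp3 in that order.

Op 1: fork(P0) -> P1. 2 ppages; refcounts: pp0:2 pp1:2
Op 2: read(P1, v1) -> 17. No state change.
Op 3: write(P0, v0, 179). refcount(pp0)=2>1 -> COPY to pp2. 3 ppages; refcounts: pp0:1 pp1:2 pp2:1
Op 4: write(P0, v0, 170). refcount(pp2)=1 -> write in place. 3 ppages; refcounts: pp0:1 pp1:2 pp2:1
Op 5: fork(P1) -> P2. 3 ppages; refcounts: pp0:2 pp1:3 pp2:1
Op 6: write(P0, v1, 158). refcount(pp1)=3>1 -> COPY to pp3. 4 ppages; refcounts: pp0:2 pp1:2 pp2:1 pp3:1

Answer: 2 2 1 1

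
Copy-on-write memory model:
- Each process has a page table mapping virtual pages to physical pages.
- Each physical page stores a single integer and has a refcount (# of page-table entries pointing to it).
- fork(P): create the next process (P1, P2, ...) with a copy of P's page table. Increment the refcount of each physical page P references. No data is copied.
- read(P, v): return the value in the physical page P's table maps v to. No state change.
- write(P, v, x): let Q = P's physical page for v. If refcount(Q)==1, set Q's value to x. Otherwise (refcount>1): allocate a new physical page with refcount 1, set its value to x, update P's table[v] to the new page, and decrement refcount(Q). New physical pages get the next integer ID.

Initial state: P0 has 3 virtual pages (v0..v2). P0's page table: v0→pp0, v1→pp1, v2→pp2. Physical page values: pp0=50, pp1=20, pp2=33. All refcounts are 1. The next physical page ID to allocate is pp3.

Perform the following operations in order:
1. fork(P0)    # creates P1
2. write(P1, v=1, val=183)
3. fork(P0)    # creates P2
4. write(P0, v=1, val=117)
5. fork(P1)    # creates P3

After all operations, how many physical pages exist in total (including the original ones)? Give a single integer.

Answer: 5

Derivation:
Op 1: fork(P0) -> P1. 3 ppages; refcounts: pp0:2 pp1:2 pp2:2
Op 2: write(P1, v1, 183). refcount(pp1)=2>1 -> COPY to pp3. 4 ppages; refcounts: pp0:2 pp1:1 pp2:2 pp3:1
Op 3: fork(P0) -> P2. 4 ppages; refcounts: pp0:3 pp1:2 pp2:3 pp3:1
Op 4: write(P0, v1, 117). refcount(pp1)=2>1 -> COPY to pp4. 5 ppages; refcounts: pp0:3 pp1:1 pp2:3 pp3:1 pp4:1
Op 5: fork(P1) -> P3. 5 ppages; refcounts: pp0:4 pp1:1 pp2:4 pp3:2 pp4:1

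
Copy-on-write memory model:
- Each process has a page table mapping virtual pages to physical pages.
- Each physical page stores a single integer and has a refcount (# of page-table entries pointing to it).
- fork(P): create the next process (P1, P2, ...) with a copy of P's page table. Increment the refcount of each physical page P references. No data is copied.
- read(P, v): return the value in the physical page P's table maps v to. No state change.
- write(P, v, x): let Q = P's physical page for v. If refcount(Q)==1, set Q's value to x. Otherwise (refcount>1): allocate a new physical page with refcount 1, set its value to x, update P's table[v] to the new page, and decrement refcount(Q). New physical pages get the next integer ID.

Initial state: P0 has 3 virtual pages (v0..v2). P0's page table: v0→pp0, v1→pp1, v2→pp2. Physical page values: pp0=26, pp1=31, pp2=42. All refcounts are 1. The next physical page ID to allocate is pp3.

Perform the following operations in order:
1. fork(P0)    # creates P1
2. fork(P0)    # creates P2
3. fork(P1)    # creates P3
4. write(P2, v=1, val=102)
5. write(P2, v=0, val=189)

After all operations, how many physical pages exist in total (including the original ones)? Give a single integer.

Answer: 5

Derivation:
Op 1: fork(P0) -> P1. 3 ppages; refcounts: pp0:2 pp1:2 pp2:2
Op 2: fork(P0) -> P2. 3 ppages; refcounts: pp0:3 pp1:3 pp2:3
Op 3: fork(P1) -> P3. 3 ppages; refcounts: pp0:4 pp1:4 pp2:4
Op 4: write(P2, v1, 102). refcount(pp1)=4>1 -> COPY to pp3. 4 ppages; refcounts: pp0:4 pp1:3 pp2:4 pp3:1
Op 5: write(P2, v0, 189). refcount(pp0)=4>1 -> COPY to pp4. 5 ppages; refcounts: pp0:3 pp1:3 pp2:4 pp3:1 pp4:1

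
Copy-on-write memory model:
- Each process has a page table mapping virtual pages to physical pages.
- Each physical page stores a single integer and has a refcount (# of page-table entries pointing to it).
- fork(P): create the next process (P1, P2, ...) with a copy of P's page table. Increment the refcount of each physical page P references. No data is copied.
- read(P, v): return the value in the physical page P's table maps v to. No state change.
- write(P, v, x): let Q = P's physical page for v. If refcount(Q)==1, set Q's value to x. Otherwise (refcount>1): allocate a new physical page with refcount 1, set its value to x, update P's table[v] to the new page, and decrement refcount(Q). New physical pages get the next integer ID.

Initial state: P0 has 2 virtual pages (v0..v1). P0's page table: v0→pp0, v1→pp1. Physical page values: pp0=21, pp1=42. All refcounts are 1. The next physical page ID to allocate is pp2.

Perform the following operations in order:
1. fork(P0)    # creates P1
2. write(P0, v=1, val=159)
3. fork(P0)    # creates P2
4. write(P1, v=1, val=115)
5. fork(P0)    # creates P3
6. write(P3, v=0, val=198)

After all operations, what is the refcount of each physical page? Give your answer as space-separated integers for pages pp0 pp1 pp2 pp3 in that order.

Answer: 3 1 3 1

Derivation:
Op 1: fork(P0) -> P1. 2 ppages; refcounts: pp0:2 pp1:2
Op 2: write(P0, v1, 159). refcount(pp1)=2>1 -> COPY to pp2. 3 ppages; refcounts: pp0:2 pp1:1 pp2:1
Op 3: fork(P0) -> P2. 3 ppages; refcounts: pp0:3 pp1:1 pp2:2
Op 4: write(P1, v1, 115). refcount(pp1)=1 -> write in place. 3 ppages; refcounts: pp0:3 pp1:1 pp2:2
Op 5: fork(P0) -> P3. 3 ppages; refcounts: pp0:4 pp1:1 pp2:3
Op 6: write(P3, v0, 198). refcount(pp0)=4>1 -> COPY to pp3. 4 ppages; refcounts: pp0:3 pp1:1 pp2:3 pp3:1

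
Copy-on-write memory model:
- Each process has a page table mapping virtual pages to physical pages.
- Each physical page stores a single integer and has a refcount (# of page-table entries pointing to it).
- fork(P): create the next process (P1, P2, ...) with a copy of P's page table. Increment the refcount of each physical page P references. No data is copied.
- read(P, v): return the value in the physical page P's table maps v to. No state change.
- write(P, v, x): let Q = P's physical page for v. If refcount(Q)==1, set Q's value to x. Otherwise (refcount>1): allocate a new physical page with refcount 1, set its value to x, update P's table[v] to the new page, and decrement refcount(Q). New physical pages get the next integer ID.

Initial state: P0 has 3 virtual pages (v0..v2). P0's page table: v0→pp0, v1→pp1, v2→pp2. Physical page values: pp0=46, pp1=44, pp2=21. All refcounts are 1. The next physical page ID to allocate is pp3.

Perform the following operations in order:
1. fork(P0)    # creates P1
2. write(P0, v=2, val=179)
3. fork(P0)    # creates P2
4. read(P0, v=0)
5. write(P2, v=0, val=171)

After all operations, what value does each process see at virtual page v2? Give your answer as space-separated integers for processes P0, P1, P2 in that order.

Answer: 179 21 179

Derivation:
Op 1: fork(P0) -> P1. 3 ppages; refcounts: pp0:2 pp1:2 pp2:2
Op 2: write(P0, v2, 179). refcount(pp2)=2>1 -> COPY to pp3. 4 ppages; refcounts: pp0:2 pp1:2 pp2:1 pp3:1
Op 3: fork(P0) -> P2. 4 ppages; refcounts: pp0:3 pp1:3 pp2:1 pp3:2
Op 4: read(P0, v0) -> 46. No state change.
Op 5: write(P2, v0, 171). refcount(pp0)=3>1 -> COPY to pp4. 5 ppages; refcounts: pp0:2 pp1:3 pp2:1 pp3:2 pp4:1
P0: v2 -> pp3 = 179
P1: v2 -> pp2 = 21
P2: v2 -> pp3 = 179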